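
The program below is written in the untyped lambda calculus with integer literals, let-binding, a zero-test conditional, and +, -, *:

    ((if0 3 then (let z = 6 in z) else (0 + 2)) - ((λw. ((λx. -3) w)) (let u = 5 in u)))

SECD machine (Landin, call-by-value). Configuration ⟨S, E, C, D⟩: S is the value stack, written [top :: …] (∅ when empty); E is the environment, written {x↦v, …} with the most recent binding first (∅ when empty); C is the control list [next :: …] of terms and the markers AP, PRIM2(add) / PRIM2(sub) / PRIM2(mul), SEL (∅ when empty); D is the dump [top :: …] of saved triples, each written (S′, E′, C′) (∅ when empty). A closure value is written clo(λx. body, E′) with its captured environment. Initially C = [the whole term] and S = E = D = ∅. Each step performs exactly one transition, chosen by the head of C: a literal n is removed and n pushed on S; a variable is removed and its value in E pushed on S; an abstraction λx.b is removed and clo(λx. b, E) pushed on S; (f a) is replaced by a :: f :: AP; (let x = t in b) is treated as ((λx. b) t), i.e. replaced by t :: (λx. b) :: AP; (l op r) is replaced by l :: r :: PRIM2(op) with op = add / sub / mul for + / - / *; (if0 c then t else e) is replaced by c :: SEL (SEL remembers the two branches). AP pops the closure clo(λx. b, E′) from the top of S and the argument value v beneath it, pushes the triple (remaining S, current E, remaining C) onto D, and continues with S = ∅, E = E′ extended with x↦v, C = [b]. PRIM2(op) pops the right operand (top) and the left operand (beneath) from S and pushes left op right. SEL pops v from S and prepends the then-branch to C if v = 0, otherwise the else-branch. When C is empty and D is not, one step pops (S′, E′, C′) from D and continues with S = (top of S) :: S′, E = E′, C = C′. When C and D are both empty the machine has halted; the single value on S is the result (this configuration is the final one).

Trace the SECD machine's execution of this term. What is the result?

Answer: 5

Execution trace:
[0] [S=∅ | E=∅ | C=[((if0 3 then (let z = 6 in z) else (0 + 2)) - ((λw. ((λx. -3) w)) (let u = 5 in u)))] | D=∅]
[1] [S=∅ | E=∅ | C=[(if0 3 then (let z = 6 in z) else (0 + 2)) :: ((λw. ((λx. -3) w)) (let u = 5 in u)) :: PRIM2(sub)] | D=∅]
[2] [S=∅ | E=∅ | C=[3 :: SEL :: ((λw. ((λx. -3) w)) (let u = 5 in u)) :: PRIM2(sub)] | D=∅]
[3] [S=[3] | E=∅ | C=[SEL :: ((λw. ((λx. -3) w)) (let u = 5 in u)) :: PRIM2(sub)] | D=∅]
[4] [S=∅ | E=∅ | C=[(0 + 2) :: ((λw. ((λx. -3) w)) (let u = 5 in u)) :: PRIM2(sub)] | D=∅]
[5] [S=∅ | E=∅ | C=[0 :: 2 :: PRIM2(add) :: ((λw. ((λx. -3) w)) (let u = 5 in u)) :: PRIM2(sub)] | D=∅]
[6] [S=[0] | E=∅ | C=[2 :: PRIM2(add) :: ((λw. ((λx. -3) w)) (let u = 5 in u)) :: PRIM2(sub)] | D=∅]
[7] [S=[2 :: 0] | E=∅ | C=[PRIM2(add) :: ((λw. ((λx. -3) w)) (let u = 5 in u)) :: PRIM2(sub)] | D=∅]
[8] [S=[2] | E=∅ | C=[((λw. ((λx. -3) w)) (let u = 5 in u)) :: PRIM2(sub)] | D=∅]
[9] [S=[2] | E=∅ | C=[(let u = 5 in u) :: (λw. ((λx. -3) w)) :: AP :: PRIM2(sub)] | D=∅]
[10] [S=[2] | E=∅ | C=[5 :: (λu. u) :: AP :: (λw. ((λx. -3) w)) :: AP :: PRIM2(sub)] | D=∅]
[11] [S=[5 :: 2] | E=∅ | C=[(λu. u) :: AP :: (λw. ((λx. -3) w)) :: AP :: PRIM2(sub)] | D=∅]
[12] [S=[clo(λu. u, ∅) :: 5 :: 2] | E=∅ | C=[AP :: (λw. ((λx. -3) w)) :: AP :: PRIM2(sub)] | D=∅]
[13] [S=∅ | E={u↦5} | C=[u] | D=[([2], ∅, [(λw. ((λx. -3) w)) :: AP :: PRIM2(sub)])]]
[14] [S=[5] | E={u↦5} | C=∅ | D=[([2], ∅, [(λw. ((λx. -3) w)) :: AP :: PRIM2(sub)])]]
[15] [S=[5 :: 2] | E=∅ | C=[(λw. ((λx. -3) w)) :: AP :: PRIM2(sub)] | D=∅]
[16] [S=[clo(λw. ((λx. -3) w), ∅) :: 5 :: 2] | E=∅ | C=[AP :: PRIM2(sub)] | D=∅]
[17] [S=∅ | E={w↦5} | C=[((λx. -3) w)] | D=[([2], ∅, [PRIM2(sub)])]]
[18] [S=∅ | E={w↦5} | C=[w :: (λx. -3) :: AP] | D=[([2], ∅, [PRIM2(sub)])]]
[19] [S=[5] | E={w↦5} | C=[(λx. -3) :: AP] | D=[([2], ∅, [PRIM2(sub)])]]
[20] [S=[clo(λx. -3, {w↦5}) :: 5] | E={w↦5} | C=[AP] | D=[([2], ∅, [PRIM2(sub)])]]
[21] [S=∅ | E={x↦5, w↦5} | C=[-3] | D=[(∅, {w↦5}, ∅) :: ([2], ∅, [PRIM2(sub)])]]
[22] [S=[-3] | E={x↦5, w↦5} | C=∅ | D=[(∅, {w↦5}, ∅) :: ([2], ∅, [PRIM2(sub)])]]
[23] [S=[-3] | E={w↦5} | C=∅ | D=[([2], ∅, [PRIM2(sub)])]]
[24] [S=[-3 :: 2] | E=∅ | C=[PRIM2(sub)] | D=∅]
[25] [S=[5] | E=∅ | C=∅ | D=∅]
→ final value 5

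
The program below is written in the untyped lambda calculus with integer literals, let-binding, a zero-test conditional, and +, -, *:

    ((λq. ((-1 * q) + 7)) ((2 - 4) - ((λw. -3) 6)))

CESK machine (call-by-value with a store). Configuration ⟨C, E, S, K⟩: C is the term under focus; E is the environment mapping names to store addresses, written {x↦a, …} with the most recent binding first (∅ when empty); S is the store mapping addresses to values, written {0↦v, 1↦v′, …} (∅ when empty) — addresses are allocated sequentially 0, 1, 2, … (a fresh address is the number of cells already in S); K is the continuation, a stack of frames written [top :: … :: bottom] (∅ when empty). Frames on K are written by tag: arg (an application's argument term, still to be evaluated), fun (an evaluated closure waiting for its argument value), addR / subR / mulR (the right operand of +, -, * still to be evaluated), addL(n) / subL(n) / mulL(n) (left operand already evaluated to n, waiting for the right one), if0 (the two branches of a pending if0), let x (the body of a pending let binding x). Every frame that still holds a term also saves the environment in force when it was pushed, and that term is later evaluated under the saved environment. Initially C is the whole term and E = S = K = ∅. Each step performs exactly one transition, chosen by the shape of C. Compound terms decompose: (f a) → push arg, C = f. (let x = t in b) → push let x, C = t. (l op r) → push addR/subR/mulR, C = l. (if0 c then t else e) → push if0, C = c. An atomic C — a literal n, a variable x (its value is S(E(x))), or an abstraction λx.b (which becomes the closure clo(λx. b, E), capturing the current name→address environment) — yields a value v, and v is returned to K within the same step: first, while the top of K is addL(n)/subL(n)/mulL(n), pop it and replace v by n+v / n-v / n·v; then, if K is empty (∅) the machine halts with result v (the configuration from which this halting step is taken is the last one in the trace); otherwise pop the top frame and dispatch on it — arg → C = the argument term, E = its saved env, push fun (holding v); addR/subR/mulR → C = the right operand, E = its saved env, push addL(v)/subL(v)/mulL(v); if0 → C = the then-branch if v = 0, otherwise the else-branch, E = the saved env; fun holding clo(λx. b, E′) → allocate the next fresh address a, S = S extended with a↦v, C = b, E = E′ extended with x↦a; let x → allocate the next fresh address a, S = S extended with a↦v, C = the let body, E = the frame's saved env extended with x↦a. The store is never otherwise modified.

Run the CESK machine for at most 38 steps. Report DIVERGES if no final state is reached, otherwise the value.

Answer: 6

Machine steps:
[0] <C=((λq. ((-1 * q) + 7)) ((2 - 4) - ((λw. -3) 6))), E=∅, S=∅, K=∅>
[1] <C=(λq. ((-1 * q) + 7)), E=∅, S=∅, K=[arg]>
[2] <C=((2 - 4) - ((λw. -3) 6)), E=∅, S=∅, K=[fun]>
[3] <C=(2 - 4), E=∅, S=∅, K=[subR :: fun]>
[4] <C=2, E=∅, S=∅, K=[subR :: subR :: fun]>
[5] <C=4, E=∅, S=∅, K=[subL(2) :: subR :: fun]>
[6] <C=((λw. -3) 6), E=∅, S=∅, K=[subL(-2) :: fun]>
[7] <C=(λw. -3), E=∅, S=∅, K=[arg :: subL(-2) :: fun]>
[8] <C=6, E=∅, S=∅, K=[fun :: subL(-2) :: fun]>
[9] <C=-3, E={w↦0}, S={0↦6}, K=[subL(-2) :: fun]>
[10] <C=((-1 * q) + 7), E={q↦1}, S={0↦6, 1↦1}, K=∅>
[11] <C=(-1 * q), E={q↦1}, S={0↦6, 1↦1}, K=[addR]>
[12] <C=-1, E={q↦1}, S={0↦6, 1↦1}, K=[mulR :: addR]>
[13] <C=q, E={q↦1}, S={0↦6, 1↦1}, K=[mulL(-1) :: addR]>
[14] <C=7, E={q↦1}, S={0↦6, 1↦1}, K=[addL(-1)]>
→ final value 6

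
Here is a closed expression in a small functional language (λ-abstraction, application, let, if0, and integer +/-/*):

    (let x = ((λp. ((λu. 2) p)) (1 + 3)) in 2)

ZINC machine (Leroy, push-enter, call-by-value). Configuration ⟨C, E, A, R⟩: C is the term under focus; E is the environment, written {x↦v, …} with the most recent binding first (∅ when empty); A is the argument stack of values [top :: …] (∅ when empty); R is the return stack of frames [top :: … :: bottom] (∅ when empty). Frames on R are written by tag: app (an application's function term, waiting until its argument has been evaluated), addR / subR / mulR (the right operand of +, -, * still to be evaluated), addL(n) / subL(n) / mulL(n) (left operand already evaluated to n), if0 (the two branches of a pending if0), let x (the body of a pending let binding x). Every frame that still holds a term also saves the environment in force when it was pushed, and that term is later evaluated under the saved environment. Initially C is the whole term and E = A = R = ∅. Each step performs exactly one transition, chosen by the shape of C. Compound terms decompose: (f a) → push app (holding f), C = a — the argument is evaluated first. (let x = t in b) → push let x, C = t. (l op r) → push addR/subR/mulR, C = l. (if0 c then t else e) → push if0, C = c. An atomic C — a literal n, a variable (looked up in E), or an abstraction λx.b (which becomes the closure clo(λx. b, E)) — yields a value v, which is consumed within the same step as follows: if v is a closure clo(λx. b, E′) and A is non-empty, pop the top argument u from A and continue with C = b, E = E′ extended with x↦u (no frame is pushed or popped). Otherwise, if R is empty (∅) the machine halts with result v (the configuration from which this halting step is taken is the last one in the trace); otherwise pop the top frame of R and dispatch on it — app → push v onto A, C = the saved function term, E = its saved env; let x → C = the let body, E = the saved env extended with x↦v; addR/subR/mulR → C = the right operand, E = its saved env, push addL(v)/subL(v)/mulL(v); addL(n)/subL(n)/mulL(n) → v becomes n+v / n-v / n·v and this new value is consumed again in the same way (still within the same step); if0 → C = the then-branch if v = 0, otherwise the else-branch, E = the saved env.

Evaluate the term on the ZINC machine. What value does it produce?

Answer: 2

Derivation:
[0] <C=(let x = ((λp. ((λu. 2) p)) (1 + 3)) in 2), E=∅, A=∅, R=∅>
[1] <C=((λp. ((λu. 2) p)) (1 + 3)), E=∅, A=∅, R=[let x]>
[2] <C=(1 + 3), E=∅, A=∅, R=[app :: let x]>
[3] <C=1, E=∅, A=∅, R=[addR :: app :: let x]>
[4] <C=3, E=∅, A=∅, R=[addL(1) :: app :: let x]>
[5] <C=(λp. ((λu. 2) p)), E=∅, A=[4], R=[let x]>
[6] <C=((λu. 2) p), E={p↦4}, A=∅, R=[let x]>
[7] <C=p, E={p↦4}, A=∅, R=[app :: let x]>
[8] <C=(λu. 2), E={p↦4}, A=[4], R=[let x]>
[9] <C=2, E={u↦4, p↦4}, A=∅, R=[let x]>
[10] <C=2, E={x↦2}, A=∅, R=∅>
→ final value 2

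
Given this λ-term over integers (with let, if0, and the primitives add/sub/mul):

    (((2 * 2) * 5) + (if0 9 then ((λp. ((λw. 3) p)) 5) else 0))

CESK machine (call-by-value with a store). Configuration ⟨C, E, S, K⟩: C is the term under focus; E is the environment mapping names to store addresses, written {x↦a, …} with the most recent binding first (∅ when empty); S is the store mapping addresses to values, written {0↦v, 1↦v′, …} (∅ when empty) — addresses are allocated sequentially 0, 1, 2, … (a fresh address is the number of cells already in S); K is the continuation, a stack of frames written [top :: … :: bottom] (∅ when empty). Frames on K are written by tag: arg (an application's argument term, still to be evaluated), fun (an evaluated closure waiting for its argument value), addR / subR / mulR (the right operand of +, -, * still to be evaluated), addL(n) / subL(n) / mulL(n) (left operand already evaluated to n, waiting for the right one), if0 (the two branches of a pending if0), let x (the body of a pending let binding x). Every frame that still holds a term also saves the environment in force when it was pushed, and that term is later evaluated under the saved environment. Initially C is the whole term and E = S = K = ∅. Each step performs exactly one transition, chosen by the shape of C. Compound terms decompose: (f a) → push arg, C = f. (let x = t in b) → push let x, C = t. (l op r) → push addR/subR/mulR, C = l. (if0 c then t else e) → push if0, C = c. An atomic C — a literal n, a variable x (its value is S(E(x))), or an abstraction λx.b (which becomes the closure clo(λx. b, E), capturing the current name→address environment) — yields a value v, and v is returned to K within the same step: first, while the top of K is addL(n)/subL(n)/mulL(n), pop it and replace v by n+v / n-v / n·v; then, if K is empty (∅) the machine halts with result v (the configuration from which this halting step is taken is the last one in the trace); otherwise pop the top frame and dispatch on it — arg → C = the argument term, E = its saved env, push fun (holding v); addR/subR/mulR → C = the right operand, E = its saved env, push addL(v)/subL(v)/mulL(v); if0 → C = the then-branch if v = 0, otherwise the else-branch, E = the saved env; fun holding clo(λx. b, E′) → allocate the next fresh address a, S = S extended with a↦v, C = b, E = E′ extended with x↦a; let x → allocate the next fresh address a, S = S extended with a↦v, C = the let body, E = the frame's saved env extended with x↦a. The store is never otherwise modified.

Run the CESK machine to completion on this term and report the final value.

Answer: 20

Derivation:
t=0: ⟨C=(((2 * 2) * 5) + (if0 9 then ((λp. ((λw. 3) p)) 5) else 0)); E=∅; S=∅; K=∅⟩
t=1: ⟨C=((2 * 2) * 5); E=∅; S=∅; K=[addR]⟩
t=2: ⟨C=(2 * 2); E=∅; S=∅; K=[mulR :: addR]⟩
t=3: ⟨C=2; E=∅; S=∅; K=[mulR :: mulR :: addR]⟩
t=4: ⟨C=2; E=∅; S=∅; K=[mulL(2) :: mulR :: addR]⟩
t=5: ⟨C=5; E=∅; S=∅; K=[mulL(4) :: addR]⟩
t=6: ⟨C=(if0 9 then ((λp. ((λw. 3) p)) 5) else 0); E=∅; S=∅; K=[addL(20)]⟩
t=7: ⟨C=9; E=∅; S=∅; K=[if0 :: addL(20)]⟩
t=8: ⟨C=0; E=∅; S=∅; K=[addL(20)]⟩
→ final value 20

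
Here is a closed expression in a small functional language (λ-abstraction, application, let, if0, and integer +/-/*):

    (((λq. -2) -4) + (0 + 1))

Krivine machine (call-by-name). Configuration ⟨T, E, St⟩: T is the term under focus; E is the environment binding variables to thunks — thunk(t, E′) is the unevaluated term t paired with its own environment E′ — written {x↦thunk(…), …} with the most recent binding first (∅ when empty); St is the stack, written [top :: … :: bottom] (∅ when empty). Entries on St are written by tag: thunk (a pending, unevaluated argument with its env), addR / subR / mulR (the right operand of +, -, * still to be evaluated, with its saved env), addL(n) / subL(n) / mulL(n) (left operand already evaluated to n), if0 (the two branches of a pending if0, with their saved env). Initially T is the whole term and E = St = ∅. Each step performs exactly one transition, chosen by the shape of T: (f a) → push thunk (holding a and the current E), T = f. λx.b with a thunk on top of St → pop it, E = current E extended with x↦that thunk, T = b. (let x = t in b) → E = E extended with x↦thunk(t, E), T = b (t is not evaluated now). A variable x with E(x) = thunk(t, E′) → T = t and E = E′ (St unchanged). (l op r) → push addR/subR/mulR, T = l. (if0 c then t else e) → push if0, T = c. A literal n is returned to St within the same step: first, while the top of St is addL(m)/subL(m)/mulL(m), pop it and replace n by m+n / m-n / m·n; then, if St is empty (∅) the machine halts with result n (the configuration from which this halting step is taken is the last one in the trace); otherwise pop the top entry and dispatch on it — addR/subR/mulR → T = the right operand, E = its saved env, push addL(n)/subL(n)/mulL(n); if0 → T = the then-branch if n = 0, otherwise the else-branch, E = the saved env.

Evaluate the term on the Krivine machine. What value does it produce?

t=0: <T=(((λq. -2) -4) + (0 + 1)), E=∅, St=∅>
t=1: <T=((λq. -2) -4), E=∅, St=[addR]>
t=2: <T=(λq. -2), E=∅, St=[thunk :: addR]>
t=3: <T=-2, E={q↦thunk(-4, ∅)}, St=[addR]>
t=4: <T=(0 + 1), E=∅, St=[addL(-2)]>
t=5: <T=0, E=∅, St=[addR :: addL(-2)]>
t=6: <T=1, E=∅, St=[addL(0) :: addL(-2)]>
→ final value -1

Answer: -1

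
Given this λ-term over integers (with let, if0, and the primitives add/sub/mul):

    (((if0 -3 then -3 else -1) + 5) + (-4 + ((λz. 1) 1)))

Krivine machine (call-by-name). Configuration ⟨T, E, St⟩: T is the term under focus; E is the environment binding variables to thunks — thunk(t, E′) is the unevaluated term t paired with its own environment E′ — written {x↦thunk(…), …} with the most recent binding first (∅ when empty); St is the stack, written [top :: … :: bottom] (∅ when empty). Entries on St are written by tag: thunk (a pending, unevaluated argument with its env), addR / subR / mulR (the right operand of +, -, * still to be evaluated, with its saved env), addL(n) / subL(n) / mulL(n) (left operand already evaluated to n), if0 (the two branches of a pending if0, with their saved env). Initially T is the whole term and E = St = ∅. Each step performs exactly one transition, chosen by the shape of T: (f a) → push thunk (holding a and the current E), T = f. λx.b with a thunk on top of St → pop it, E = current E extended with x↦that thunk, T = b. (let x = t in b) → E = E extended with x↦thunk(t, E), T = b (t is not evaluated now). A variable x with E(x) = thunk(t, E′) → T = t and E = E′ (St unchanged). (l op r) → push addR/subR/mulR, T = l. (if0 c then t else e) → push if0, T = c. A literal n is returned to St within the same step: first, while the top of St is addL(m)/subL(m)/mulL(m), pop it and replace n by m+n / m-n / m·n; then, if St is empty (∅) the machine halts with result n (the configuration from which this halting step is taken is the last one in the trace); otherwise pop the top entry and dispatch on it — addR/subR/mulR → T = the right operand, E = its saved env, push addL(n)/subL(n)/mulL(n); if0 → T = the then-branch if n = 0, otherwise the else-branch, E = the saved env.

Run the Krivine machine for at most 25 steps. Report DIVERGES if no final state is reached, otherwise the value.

Answer: 1

Execution trace:
0. ⟨T=(((if0 -3 then -3 else -1) + 5) + (-4 + ((λz. 1) 1))); E=∅; St=∅⟩
1. ⟨T=((if0 -3 then -3 else -1) + 5); E=∅; St=[addR]⟩
2. ⟨T=(if0 -3 then -3 else -1); E=∅; St=[addR :: addR]⟩
3. ⟨T=-3; E=∅; St=[if0 :: addR :: addR]⟩
4. ⟨T=-1; E=∅; St=[addR :: addR]⟩
5. ⟨T=5; E=∅; St=[addL(-1) :: addR]⟩
6. ⟨T=(-4 + ((λz. 1) 1)); E=∅; St=[addL(4)]⟩
7. ⟨T=-4; E=∅; St=[addR :: addL(4)]⟩
8. ⟨T=((λz. 1) 1); E=∅; St=[addL(-4) :: addL(4)]⟩
9. ⟨T=(λz. 1); E=∅; St=[thunk :: addL(-4) :: addL(4)]⟩
10. ⟨T=1; E={z↦thunk(1, ∅)}; St=[addL(-4) :: addL(4)]⟩
→ final value 1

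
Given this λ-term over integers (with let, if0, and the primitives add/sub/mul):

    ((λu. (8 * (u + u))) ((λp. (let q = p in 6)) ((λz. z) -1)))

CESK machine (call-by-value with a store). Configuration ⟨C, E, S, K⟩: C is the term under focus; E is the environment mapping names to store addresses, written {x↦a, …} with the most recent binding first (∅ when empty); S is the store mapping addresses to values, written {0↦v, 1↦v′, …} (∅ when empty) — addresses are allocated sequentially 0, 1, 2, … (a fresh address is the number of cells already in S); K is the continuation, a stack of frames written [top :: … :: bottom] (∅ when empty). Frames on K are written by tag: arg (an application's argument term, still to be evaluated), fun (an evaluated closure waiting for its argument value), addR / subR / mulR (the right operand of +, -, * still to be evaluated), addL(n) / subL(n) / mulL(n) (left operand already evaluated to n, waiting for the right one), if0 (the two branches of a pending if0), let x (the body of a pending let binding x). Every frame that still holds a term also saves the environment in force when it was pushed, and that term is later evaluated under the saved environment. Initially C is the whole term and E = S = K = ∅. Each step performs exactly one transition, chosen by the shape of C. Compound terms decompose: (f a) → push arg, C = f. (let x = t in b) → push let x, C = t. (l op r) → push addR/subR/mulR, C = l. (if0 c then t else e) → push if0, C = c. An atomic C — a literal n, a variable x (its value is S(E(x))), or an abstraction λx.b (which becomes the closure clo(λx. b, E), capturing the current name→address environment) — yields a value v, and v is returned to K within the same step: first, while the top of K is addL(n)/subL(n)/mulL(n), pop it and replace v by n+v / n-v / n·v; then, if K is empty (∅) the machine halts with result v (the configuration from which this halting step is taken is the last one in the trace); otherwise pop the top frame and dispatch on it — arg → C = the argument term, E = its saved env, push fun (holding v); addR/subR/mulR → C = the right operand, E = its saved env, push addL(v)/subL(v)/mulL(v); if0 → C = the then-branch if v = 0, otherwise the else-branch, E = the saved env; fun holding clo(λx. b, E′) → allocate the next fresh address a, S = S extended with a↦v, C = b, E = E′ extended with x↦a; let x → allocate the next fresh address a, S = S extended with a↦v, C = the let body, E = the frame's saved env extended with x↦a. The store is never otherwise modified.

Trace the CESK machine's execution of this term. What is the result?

Answer: 96

Execution trace:
0. ⟨C=((λu. (8 * (u + u))) ((λp. (let q = p in 6)) ((λz. z) -1))); E=∅; S=∅; K=∅⟩
1. ⟨C=(λu. (8 * (u + u))); E=∅; S=∅; K=[arg]⟩
2. ⟨C=((λp. (let q = p in 6)) ((λz. z) -1)); E=∅; S=∅; K=[fun]⟩
3. ⟨C=(λp. (let q = p in 6)); E=∅; S=∅; K=[arg :: fun]⟩
4. ⟨C=((λz. z) -1); E=∅; S=∅; K=[fun :: fun]⟩
5. ⟨C=(λz. z); E=∅; S=∅; K=[arg :: fun :: fun]⟩
6. ⟨C=-1; E=∅; S=∅; K=[fun :: fun :: fun]⟩
7. ⟨C=z; E={z↦0}; S={0↦-1}; K=[fun :: fun]⟩
8. ⟨C=(let q = p in 6); E={p↦1}; S={0↦-1, 1↦-1}; K=[fun]⟩
9. ⟨C=p; E={p↦1}; S={0↦-1, 1↦-1}; K=[let q :: fun]⟩
10. ⟨C=6; E={q↦2, p↦1}; S={0↦-1, 1↦-1, 2↦-1}; K=[fun]⟩
11. ⟨C=(8 * (u + u)); E={u↦3}; S={0↦-1, 1↦-1, 2↦-1, 3↦6}; K=∅⟩
12. ⟨C=8; E={u↦3}; S={0↦-1, 1↦-1, 2↦-1, 3↦6}; K=[mulR]⟩
13. ⟨C=(u + u); E={u↦3}; S={0↦-1, 1↦-1, 2↦-1, 3↦6}; K=[mulL(8)]⟩
14. ⟨C=u; E={u↦3}; S={0↦-1, 1↦-1, 2↦-1, 3↦6}; K=[addR :: mulL(8)]⟩
15. ⟨C=u; E={u↦3}; S={0↦-1, 1↦-1, 2↦-1, 3↦6}; K=[addL(6) :: mulL(8)]⟩
→ final value 96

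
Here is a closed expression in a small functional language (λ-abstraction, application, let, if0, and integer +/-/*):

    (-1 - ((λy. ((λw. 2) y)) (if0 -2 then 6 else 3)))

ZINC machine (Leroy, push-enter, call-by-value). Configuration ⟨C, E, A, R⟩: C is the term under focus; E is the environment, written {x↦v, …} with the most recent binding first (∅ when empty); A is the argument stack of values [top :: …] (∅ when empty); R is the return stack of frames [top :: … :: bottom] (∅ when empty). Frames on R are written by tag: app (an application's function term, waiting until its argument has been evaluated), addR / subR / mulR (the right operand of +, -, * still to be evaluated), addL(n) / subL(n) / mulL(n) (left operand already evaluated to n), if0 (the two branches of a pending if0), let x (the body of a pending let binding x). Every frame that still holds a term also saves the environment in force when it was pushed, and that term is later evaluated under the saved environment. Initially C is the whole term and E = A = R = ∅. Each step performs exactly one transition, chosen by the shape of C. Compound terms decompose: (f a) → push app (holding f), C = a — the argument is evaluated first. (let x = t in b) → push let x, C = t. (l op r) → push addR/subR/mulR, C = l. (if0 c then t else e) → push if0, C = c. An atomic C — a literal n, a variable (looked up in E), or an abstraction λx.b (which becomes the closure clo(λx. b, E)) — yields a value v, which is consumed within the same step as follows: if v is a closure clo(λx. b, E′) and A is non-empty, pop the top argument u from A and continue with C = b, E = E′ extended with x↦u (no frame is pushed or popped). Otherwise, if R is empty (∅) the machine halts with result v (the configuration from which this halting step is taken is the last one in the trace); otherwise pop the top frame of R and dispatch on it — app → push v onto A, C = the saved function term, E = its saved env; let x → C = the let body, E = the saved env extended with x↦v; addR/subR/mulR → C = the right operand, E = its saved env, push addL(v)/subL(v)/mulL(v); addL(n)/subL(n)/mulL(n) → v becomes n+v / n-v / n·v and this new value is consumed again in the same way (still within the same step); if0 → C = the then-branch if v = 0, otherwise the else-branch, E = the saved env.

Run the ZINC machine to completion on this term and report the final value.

step 0: <C=(-1 - ((λy. ((λw. 2) y)) (if0 -2 then 6 else 3))), E=∅, A=∅, R=∅>
step 1: <C=-1, E=∅, A=∅, R=[subR]>
step 2: <C=((λy. ((λw. 2) y)) (if0 -2 then 6 else 3)), E=∅, A=∅, R=[subL(-1)]>
step 3: <C=(if0 -2 then 6 else 3), E=∅, A=∅, R=[app :: subL(-1)]>
step 4: <C=-2, E=∅, A=∅, R=[if0 :: app :: subL(-1)]>
step 5: <C=3, E=∅, A=∅, R=[app :: subL(-1)]>
step 6: <C=(λy. ((λw. 2) y)), E=∅, A=[3], R=[subL(-1)]>
step 7: <C=((λw. 2) y), E={y↦3}, A=∅, R=[subL(-1)]>
step 8: <C=y, E={y↦3}, A=∅, R=[app :: subL(-1)]>
step 9: <C=(λw. 2), E={y↦3}, A=[3], R=[subL(-1)]>
step 10: <C=2, E={w↦3, y↦3}, A=∅, R=[subL(-1)]>
→ final value -3

Answer: -3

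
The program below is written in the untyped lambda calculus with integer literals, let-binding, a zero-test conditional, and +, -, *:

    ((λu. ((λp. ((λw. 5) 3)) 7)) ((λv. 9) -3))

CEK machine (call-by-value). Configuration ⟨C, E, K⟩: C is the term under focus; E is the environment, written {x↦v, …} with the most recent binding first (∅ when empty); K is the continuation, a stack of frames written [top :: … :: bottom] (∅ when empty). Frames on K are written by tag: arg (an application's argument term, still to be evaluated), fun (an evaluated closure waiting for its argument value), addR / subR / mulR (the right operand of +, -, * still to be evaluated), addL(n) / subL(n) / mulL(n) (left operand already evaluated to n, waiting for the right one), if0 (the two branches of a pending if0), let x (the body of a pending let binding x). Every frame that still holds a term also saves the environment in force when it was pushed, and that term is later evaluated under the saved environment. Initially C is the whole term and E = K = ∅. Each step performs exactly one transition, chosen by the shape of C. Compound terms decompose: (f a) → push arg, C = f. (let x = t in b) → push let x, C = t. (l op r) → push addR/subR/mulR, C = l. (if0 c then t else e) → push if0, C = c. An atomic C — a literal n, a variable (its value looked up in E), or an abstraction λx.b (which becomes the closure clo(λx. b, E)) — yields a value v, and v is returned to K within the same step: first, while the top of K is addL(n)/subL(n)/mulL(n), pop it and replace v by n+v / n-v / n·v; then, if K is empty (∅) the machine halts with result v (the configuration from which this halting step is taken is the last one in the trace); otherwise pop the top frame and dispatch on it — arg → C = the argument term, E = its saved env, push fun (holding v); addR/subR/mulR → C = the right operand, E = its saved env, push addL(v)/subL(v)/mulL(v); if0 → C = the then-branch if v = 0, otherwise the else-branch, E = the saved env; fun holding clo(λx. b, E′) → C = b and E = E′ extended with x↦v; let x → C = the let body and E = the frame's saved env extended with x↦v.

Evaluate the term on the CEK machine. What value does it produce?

Answer: 5

Derivation:
t=0: <C=((λu. ((λp. ((λw. 5) 3)) 7)) ((λv. 9) -3)), E=∅, K=∅>
t=1: <C=(λu. ((λp. ((λw. 5) 3)) 7)), E=∅, K=[arg]>
t=2: <C=((λv. 9) -3), E=∅, K=[fun]>
t=3: <C=(λv. 9), E=∅, K=[arg :: fun]>
t=4: <C=-3, E=∅, K=[fun :: fun]>
t=5: <C=9, E={v↦-3}, K=[fun]>
t=6: <C=((λp. ((λw. 5) 3)) 7), E={u↦9}, K=∅>
t=7: <C=(λp. ((λw. 5) 3)), E={u↦9}, K=[arg]>
t=8: <C=7, E={u↦9}, K=[fun]>
t=9: <C=((λw. 5) 3), E={p↦7, u↦9}, K=∅>
t=10: <C=(λw. 5), E={p↦7, u↦9}, K=[arg]>
t=11: <C=3, E={p↦7, u↦9}, K=[fun]>
t=12: <C=5, E={w↦3, p↦7, u↦9}, K=∅>
→ final value 5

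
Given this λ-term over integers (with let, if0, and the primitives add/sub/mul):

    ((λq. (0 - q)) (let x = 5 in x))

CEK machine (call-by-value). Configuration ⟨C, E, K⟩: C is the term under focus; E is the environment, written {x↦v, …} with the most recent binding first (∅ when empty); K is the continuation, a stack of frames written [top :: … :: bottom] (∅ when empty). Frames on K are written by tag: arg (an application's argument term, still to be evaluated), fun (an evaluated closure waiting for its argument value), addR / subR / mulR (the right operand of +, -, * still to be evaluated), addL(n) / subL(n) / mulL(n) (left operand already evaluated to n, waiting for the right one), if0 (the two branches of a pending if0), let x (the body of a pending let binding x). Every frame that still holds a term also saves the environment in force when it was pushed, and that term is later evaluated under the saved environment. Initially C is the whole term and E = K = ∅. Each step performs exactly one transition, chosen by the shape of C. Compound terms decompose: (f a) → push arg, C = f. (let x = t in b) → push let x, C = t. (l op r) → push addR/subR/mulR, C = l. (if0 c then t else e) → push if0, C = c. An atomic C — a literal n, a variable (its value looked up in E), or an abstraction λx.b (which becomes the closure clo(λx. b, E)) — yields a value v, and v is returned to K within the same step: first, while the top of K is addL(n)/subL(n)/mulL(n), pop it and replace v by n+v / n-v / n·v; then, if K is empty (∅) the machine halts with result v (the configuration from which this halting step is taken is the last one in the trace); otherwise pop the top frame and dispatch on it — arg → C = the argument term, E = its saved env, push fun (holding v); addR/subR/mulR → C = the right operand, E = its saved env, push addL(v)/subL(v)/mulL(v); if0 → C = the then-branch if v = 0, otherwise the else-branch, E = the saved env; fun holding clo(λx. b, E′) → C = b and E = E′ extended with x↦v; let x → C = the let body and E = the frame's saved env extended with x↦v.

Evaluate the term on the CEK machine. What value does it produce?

0. ⟨C=((λq. (0 - q)) (let x = 5 in x)); E=∅; K=∅⟩
1. ⟨C=(λq. (0 - q)); E=∅; K=[arg]⟩
2. ⟨C=(let x = 5 in x); E=∅; K=[fun]⟩
3. ⟨C=5; E=∅; K=[let x :: fun]⟩
4. ⟨C=x; E={x↦5}; K=[fun]⟩
5. ⟨C=(0 - q); E={q↦5}; K=∅⟩
6. ⟨C=0; E={q↦5}; K=[subR]⟩
7. ⟨C=q; E={q↦5}; K=[subL(0)]⟩
→ final value -5

Answer: -5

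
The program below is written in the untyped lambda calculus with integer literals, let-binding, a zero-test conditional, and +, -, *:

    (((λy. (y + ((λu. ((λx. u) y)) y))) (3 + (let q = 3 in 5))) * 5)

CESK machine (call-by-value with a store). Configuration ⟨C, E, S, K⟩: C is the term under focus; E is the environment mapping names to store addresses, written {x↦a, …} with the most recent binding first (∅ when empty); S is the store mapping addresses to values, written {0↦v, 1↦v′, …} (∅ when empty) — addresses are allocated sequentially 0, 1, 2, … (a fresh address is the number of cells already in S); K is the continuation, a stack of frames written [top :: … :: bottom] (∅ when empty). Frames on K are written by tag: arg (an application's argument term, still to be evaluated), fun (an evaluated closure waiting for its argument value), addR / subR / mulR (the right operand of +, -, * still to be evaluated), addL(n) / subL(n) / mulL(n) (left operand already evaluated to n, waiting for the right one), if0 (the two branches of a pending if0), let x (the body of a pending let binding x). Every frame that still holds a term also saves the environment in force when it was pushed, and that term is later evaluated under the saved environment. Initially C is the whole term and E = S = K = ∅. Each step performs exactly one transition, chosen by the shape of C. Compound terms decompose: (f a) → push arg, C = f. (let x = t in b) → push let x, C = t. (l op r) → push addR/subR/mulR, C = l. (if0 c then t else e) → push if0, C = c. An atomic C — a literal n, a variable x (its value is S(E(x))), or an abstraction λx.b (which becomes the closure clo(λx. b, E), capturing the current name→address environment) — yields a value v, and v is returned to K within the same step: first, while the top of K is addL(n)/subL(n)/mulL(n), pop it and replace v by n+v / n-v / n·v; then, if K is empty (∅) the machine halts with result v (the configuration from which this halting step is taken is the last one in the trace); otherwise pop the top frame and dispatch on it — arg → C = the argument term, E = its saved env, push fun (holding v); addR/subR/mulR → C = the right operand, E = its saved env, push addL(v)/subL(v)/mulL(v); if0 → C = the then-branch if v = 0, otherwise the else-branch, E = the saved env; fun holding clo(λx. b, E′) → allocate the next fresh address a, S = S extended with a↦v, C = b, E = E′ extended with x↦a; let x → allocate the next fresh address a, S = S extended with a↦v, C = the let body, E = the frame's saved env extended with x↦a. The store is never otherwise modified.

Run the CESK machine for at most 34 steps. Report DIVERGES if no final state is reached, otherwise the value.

t=0: ⟨C=(((λy. (y + ((λu. ((λx. u) y)) y))) (3 + (let q = 3 in 5))) * 5); E=∅; S=∅; K=∅⟩
t=1: ⟨C=((λy. (y + ((λu. ((λx. u) y)) y))) (3 + (let q = 3 in 5))); E=∅; S=∅; K=[mulR]⟩
t=2: ⟨C=(λy. (y + ((λu. ((λx. u) y)) y))); E=∅; S=∅; K=[arg :: mulR]⟩
t=3: ⟨C=(3 + (let q = 3 in 5)); E=∅; S=∅; K=[fun :: mulR]⟩
t=4: ⟨C=3; E=∅; S=∅; K=[addR :: fun :: mulR]⟩
t=5: ⟨C=(let q = 3 in 5); E=∅; S=∅; K=[addL(3) :: fun :: mulR]⟩
t=6: ⟨C=3; E=∅; S=∅; K=[let q :: addL(3) :: fun :: mulR]⟩
t=7: ⟨C=5; E={q↦0}; S={0↦3}; K=[addL(3) :: fun :: mulR]⟩
t=8: ⟨C=(y + ((λu. ((λx. u) y)) y)); E={y↦1}; S={0↦3, 1↦8}; K=[mulR]⟩
t=9: ⟨C=y; E={y↦1}; S={0↦3, 1↦8}; K=[addR :: mulR]⟩
t=10: ⟨C=((λu. ((λx. u) y)) y); E={y↦1}; S={0↦3, 1↦8}; K=[addL(8) :: mulR]⟩
t=11: ⟨C=(λu. ((λx. u) y)); E={y↦1}; S={0↦3, 1↦8}; K=[arg :: addL(8) :: mulR]⟩
t=12: ⟨C=y; E={y↦1}; S={0↦3, 1↦8}; K=[fun :: addL(8) :: mulR]⟩
t=13: ⟨C=((λx. u) y); E={u↦2, y↦1}; S={0↦3, 1↦8, 2↦8}; K=[addL(8) :: mulR]⟩
t=14: ⟨C=(λx. u); E={u↦2, y↦1}; S={0↦3, 1↦8, 2↦8}; K=[arg :: addL(8) :: mulR]⟩
t=15: ⟨C=y; E={u↦2, y↦1}; S={0↦3, 1↦8, 2↦8}; K=[fun :: addL(8) :: mulR]⟩
t=16: ⟨C=u; E={x↦3, u↦2, y↦1}; S={0↦3, 1↦8, 2↦8, 3↦8}; K=[addL(8) :: mulR]⟩
t=17: ⟨C=5; E=∅; S={0↦3, 1↦8, 2↦8, 3↦8}; K=[mulL(16)]⟩
→ final value 80

Answer: 80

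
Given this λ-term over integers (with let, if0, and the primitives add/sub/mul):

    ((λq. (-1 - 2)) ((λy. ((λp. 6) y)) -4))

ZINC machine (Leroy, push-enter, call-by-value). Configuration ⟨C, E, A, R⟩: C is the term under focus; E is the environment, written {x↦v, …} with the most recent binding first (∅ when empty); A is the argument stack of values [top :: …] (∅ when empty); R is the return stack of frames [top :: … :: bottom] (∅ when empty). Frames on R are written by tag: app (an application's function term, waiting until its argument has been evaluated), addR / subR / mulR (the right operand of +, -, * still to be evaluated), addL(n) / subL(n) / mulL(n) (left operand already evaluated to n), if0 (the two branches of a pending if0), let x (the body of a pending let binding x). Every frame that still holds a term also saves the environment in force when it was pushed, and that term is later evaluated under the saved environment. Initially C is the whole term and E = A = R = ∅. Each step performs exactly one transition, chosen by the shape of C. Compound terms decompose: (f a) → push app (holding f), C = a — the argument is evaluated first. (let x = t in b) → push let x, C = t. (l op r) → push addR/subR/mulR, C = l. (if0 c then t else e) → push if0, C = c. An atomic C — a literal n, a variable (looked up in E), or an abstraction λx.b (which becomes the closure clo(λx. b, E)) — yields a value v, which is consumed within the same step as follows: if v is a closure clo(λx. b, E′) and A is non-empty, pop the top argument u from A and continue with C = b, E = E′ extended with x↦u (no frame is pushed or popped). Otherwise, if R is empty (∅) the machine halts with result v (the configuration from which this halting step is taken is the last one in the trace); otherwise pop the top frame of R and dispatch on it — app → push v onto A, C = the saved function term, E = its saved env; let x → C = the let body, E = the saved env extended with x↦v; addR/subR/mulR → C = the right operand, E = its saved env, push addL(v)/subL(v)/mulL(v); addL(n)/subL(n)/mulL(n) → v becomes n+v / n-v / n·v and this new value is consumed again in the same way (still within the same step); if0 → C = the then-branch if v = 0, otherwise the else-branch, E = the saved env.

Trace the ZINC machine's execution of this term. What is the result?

[0] ⟨C=((λq. (-1 - 2)) ((λy. ((λp. 6) y)) -4)); E=∅; A=∅; R=∅⟩
[1] ⟨C=((λy. ((λp. 6) y)) -4); E=∅; A=∅; R=[app]⟩
[2] ⟨C=-4; E=∅; A=∅; R=[app :: app]⟩
[3] ⟨C=(λy. ((λp. 6) y)); E=∅; A=[-4]; R=[app]⟩
[4] ⟨C=((λp. 6) y); E={y↦-4}; A=∅; R=[app]⟩
[5] ⟨C=y; E={y↦-4}; A=∅; R=[app :: app]⟩
[6] ⟨C=(λp. 6); E={y↦-4}; A=[-4]; R=[app]⟩
[7] ⟨C=6; E={p↦-4, y↦-4}; A=∅; R=[app]⟩
[8] ⟨C=(λq. (-1 - 2)); E=∅; A=[6]; R=∅⟩
[9] ⟨C=(-1 - 2); E={q↦6}; A=∅; R=∅⟩
[10] ⟨C=-1; E={q↦6}; A=∅; R=[subR]⟩
[11] ⟨C=2; E={q↦6}; A=∅; R=[subL(-1)]⟩
→ final value -3

Answer: -3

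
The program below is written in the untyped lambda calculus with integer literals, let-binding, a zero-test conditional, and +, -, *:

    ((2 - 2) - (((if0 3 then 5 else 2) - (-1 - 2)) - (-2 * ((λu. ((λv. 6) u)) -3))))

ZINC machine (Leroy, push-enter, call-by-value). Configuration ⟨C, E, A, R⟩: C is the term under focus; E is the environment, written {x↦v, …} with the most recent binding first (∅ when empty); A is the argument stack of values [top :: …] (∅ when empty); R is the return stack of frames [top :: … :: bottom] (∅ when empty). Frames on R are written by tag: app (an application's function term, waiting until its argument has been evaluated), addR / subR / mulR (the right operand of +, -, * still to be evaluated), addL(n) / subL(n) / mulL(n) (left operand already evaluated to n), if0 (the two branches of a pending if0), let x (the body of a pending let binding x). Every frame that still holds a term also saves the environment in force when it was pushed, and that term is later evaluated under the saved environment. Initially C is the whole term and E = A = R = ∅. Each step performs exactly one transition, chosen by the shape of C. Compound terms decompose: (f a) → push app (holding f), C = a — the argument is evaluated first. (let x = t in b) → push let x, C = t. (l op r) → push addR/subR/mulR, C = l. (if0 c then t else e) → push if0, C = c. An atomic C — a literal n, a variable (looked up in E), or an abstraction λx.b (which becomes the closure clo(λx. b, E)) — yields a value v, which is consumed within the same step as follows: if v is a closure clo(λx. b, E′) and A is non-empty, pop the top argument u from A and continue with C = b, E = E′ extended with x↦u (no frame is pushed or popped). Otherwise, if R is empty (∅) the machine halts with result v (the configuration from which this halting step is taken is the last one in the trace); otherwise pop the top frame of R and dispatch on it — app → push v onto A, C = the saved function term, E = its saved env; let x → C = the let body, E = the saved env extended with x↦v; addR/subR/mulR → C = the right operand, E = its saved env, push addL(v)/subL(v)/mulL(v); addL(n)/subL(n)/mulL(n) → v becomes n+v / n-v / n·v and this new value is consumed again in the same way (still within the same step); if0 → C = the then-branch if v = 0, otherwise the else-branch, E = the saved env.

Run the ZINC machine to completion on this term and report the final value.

[0] <C=((2 - 2) - (((if0 3 then 5 else 2) - (-1 - 2)) - (-2 * ((λu. ((λv. 6) u)) -3)))), E=∅, A=∅, R=∅>
[1] <C=(2 - 2), E=∅, A=∅, R=[subR]>
[2] <C=2, E=∅, A=∅, R=[subR :: subR]>
[3] <C=2, E=∅, A=∅, R=[subL(2) :: subR]>
[4] <C=(((if0 3 then 5 else 2) - (-1 - 2)) - (-2 * ((λu. ((λv. 6) u)) -3))), E=∅, A=∅, R=[subL(0)]>
[5] <C=((if0 3 then 5 else 2) - (-1 - 2)), E=∅, A=∅, R=[subR :: subL(0)]>
[6] <C=(if0 3 then 5 else 2), E=∅, A=∅, R=[subR :: subR :: subL(0)]>
[7] <C=3, E=∅, A=∅, R=[if0 :: subR :: subR :: subL(0)]>
[8] <C=2, E=∅, A=∅, R=[subR :: subR :: subL(0)]>
[9] <C=(-1 - 2), E=∅, A=∅, R=[subL(2) :: subR :: subL(0)]>
[10] <C=-1, E=∅, A=∅, R=[subR :: subL(2) :: subR :: subL(0)]>
[11] <C=2, E=∅, A=∅, R=[subL(-1) :: subL(2) :: subR :: subL(0)]>
[12] <C=(-2 * ((λu. ((λv. 6) u)) -3)), E=∅, A=∅, R=[subL(5) :: subL(0)]>
[13] <C=-2, E=∅, A=∅, R=[mulR :: subL(5) :: subL(0)]>
[14] <C=((λu. ((λv. 6) u)) -3), E=∅, A=∅, R=[mulL(-2) :: subL(5) :: subL(0)]>
[15] <C=-3, E=∅, A=∅, R=[app :: mulL(-2) :: subL(5) :: subL(0)]>
[16] <C=(λu. ((λv. 6) u)), E=∅, A=[-3], R=[mulL(-2) :: subL(5) :: subL(0)]>
[17] <C=((λv. 6) u), E={u↦-3}, A=∅, R=[mulL(-2) :: subL(5) :: subL(0)]>
[18] <C=u, E={u↦-3}, A=∅, R=[app :: mulL(-2) :: subL(5) :: subL(0)]>
[19] <C=(λv. 6), E={u↦-3}, A=[-3], R=[mulL(-2) :: subL(5) :: subL(0)]>
[20] <C=6, E={v↦-3, u↦-3}, A=∅, R=[mulL(-2) :: subL(5) :: subL(0)]>
→ final value -17

Answer: -17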